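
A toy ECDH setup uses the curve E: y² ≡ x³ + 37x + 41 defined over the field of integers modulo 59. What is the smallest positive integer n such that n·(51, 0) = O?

2

2P: (51, 0) + (51, 0): same x and y₁ ≡ -y₂, so the sum is O.
2P = O, so the order is 2.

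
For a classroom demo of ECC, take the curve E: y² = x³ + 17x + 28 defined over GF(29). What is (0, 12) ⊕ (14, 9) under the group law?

(22, 1)

(0, 12) + (14, 9). λ = (9 - 12)/(14 - 0) ≡ 26/14 mod 29. 14⁻¹ ≡ 27 (mod 29), so λ ≡ 6.
  x = λ² - 0 - 14 = 36 - 14 ≡ 22; y = λ·(0 - 22) - 12 ≡ 1. → (22, 1)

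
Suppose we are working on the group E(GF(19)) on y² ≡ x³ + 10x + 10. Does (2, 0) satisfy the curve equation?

yes

y² = 0² ≡ 0; x³ + 10x + 10 = 38 ≡ 0 (mod 19). 0 = 0.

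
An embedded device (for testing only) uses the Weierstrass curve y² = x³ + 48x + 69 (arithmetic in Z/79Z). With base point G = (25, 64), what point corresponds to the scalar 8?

Repeated addition: build up to 8G.
2G: tangent at (25, 64): λ = (3·25² + 48)/(2·64) ≡ 27/49. 49⁻¹ ≡ 50 (mod 79) since 49·50 = 2450 ≡ 1, so λ ≡ 27·50 ≡ 7.
  x = λ² - 25 - 25 = 49 - 50 ≡ 78; y = λ·(25 - 78) - 64 ≡ 39. → (78, 39)
3G: (78, 39) + (25, 64). λ = (64 - 39)/(25 - 78) ≡ 25/26 mod 79. 26⁻¹ ≡ 76 (mod 79) since 26·76 = 1976 ≡ 1, so λ ≡ 4.
  x = λ² - 78 - 25 = 16 - 103 ≡ 71; y = λ·(78 - 71) - 39 ≡ 68. → (71, 68)
4G: (71, 68) + (25, 64). λ = (64 - 68)/(25 - 71) ≡ 75/33 mod 79. 33⁻¹ ≡ 12 (mod 79), so λ ≡ 31.
  x = λ² - 71 - 25 = 961 - 96 ≡ 75; y = λ·(71 - 75) - 68 ≡ 45. → (75, 45)
5G: (75, 45) + (25, 64). λ = (64 - 45)/(25 - 75) ≡ 19/29 mod 79. 29⁻¹ ≡ 30 (mod 79) since 29·30 = 870 ≡ 1, so λ ≡ 17.
  x = λ² - 75 - 25 = 289 - 100 ≡ 31; y = λ·(75 - 31) - 45 ≡ 71. → (31, 71)
6G: (31, 71) + (25, 64). λ = (64 - 71)/(25 - 31) ≡ 72/73 mod 79. 73⁻¹ ≡ 13 (mod 79), so λ ≡ 67.
  x = λ² - 31 - 25 = 4489 - 56 ≡ 9; y = λ·(31 - 9) - 71 ≡ 60. → (9, 60)
7G: (9, 60) + (25, 64). λ = (64 - 60)/(25 - 9) ≡ 4/16 mod 79. 16⁻¹ ≡ 5 (mod 79) since 16·5 = 80 ≡ 1, so λ ≡ 20.
  x = λ² - 9 - 25 = 400 - 34 ≡ 50; y = λ·(9 - 50) - 60 ≡ 68. → (50, 68)
8G: (50, 68) + (25, 64). λ = (64 - 68)/(25 - 50) ≡ 75/54 mod 79. 54⁻¹ ≡ 60 (mod 79), so λ ≡ 76.
  x = λ² - 50 - 25 = 5776 - 75 ≡ 13; y = λ·(50 - 13) - 68 ≡ 58. → (13, 58)

(13, 58)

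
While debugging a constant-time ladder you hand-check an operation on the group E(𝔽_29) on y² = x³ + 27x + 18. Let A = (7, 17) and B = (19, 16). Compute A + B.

(7, 17) + (19, 16). λ = (16 - 17)/(19 - 7) ≡ 28/12 mod 29. 12⁻¹ ≡ 17 (mod 29) since 12·17 = 204 ≡ 1, so λ ≡ 12.
  x = λ² - 7 - 19 = 144 - 26 ≡ 2; y = λ·(7 - 2) - 17 ≡ 14. → (2, 14)

(2, 14)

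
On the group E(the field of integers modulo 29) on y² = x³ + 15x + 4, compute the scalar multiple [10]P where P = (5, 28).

(14, 0)

Repeated addition: build up to 10P.
2P: tangent at (5, 28): λ = (3·5² + 15)/(2·28) ≡ 3/27. 27⁻¹ ≡ 14 (mod 29), so λ ≡ 3·14 ≡ 13.
  x = λ² - 5 - 5 = 169 - 10 ≡ 14; y = λ·(5 - 14) - 28 ≡ 0. → (14, 0)
3P: (14, 0) + (5, 28). λ = (28 - 0)/(5 - 14) ≡ 28/20 mod 29. 20⁻¹ ≡ 16 (mod 29) since 20·16 = 320 ≡ 1, so λ ≡ 13.
  x = λ² - 14 - 5 = 169 - 19 ≡ 5; y = λ·(14 - 5) - 0 ≡ 1. → (5, 1)
4P: (5, 1) + (5, 28): same x and y₁ ≡ -y₂, so the sum is ∞.
5P: ∞ + (5, 28) = (5, 28) (identity).
6P: tangent at (5, 28): λ = (3·5² + 15)/(2·28) ≡ 3/27. 27⁻¹ ≡ 14 (mod 29) since 27·14 = 378 ≡ 1, so λ ≡ 3·14 ≡ 13.
  x = λ² - 5 - 5 = 169 - 10 ≡ 14; y = λ·(5 - 14) - 28 ≡ 0. → (14, 0)
7P: (14, 0) + (5, 28). λ = (28 - 0)/(5 - 14) ≡ 28/20 mod 29. 20⁻¹ ≡ 16 (mod 29), so λ ≡ 13.
  x = λ² - 14 - 5 = 169 - 19 ≡ 5; y = λ·(14 - 5) - 0 ≡ 1. → (5, 1)
8P: (5, 1) + (5, 28): same x and y₁ ≡ -y₂, so the sum is ∞.
9P: ∞ + (5, 28) = (5, 28) (identity).
10P: tangent at (5, 28): λ = (3·5² + 15)/(2·28) ≡ 3/27. 27⁻¹ ≡ 14 (mod 29) since 27·14 = 378 ≡ 1, so λ ≡ 3·14 ≡ 13.
  x = λ² - 5 - 5 = 169 - 10 ≡ 14; y = λ·(5 - 14) - 28 ≡ 0. → (14, 0)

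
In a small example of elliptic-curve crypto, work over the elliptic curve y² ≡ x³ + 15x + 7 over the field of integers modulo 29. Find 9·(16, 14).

(23, 7)

Write Q = (16, 14).
Double-and-add on 9 = (1001)₂. Start with Q = (16, 14) for the leading 1-bit.
double: tangent at (16, 14): λ = (3·16² + 15)/(2·14) ≡ 0/28. 28⁻¹ ≡ 28 (mod 29) since 28·28 = 784 ≡ 1, so λ ≡ 0·28 ≡ 0.
  x = λ² - 16 - 16 = 0 - 32 ≡ 26; y = λ·(16 - 26) - 14 ≡ 15. → (26, 15)
double: tangent at (26, 15): λ = (3·26² + 15)/(2·15) ≡ 13/1. 1⁻¹ ≡ 1 (mod 29) since 1·1 = 1 ≡ 1, so λ ≡ 13·1 ≡ 13.
  x = λ² - 26 - 26 = 169 - 52 ≡ 1; y = λ·(26 - 1) - 15 ≡ 20. → (1, 20)
double: tangent at (1, 20): λ = (3·1² + 15)/(2·20) ≡ 18/11. 11⁻¹ ≡ 8 (mod 29), so λ ≡ 18·8 ≡ 28.
  x = λ² - 1 - 1 = 784 - 2 ≡ 28; y = λ·(1 - 28) - 20 ≡ 7. → (28, 7)
add Q: (28, 7) + (16, 14). λ = (14 - 7)/(16 - 28) ≡ 7/17 mod 29. 17⁻¹ ≡ 12 (mod 29), so λ ≡ 26.
  x = λ² - 28 - 16 = 676 - 44 ≡ 23; y = λ·(28 - 23) - 7 ≡ 7. → (23, 7)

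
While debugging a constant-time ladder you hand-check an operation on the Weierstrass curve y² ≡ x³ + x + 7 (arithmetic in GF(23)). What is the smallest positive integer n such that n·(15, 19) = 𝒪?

9

2P: tangent at (15, 19): λ = (3·15² + 1)/(2·19) ≡ 9/15. 15⁻¹ ≡ 20 (mod 23) since 15·20 = 300 ≡ 1, so λ ≡ 9·20 ≡ 19.
  x = λ² - 15 - 15 = 361 - 30 ≡ 9; y = λ·(15 - 9) - 19 ≡ 3. → (9, 3)
3P: (9, 3) + (15, 19). λ = (19 - 3)/(15 - 9) ≡ 16/6 mod 23. 6⁻¹ ≡ 4 (mod 23) since 6·4 = 24 ≡ 1, so λ ≡ 18.
  x = λ² - 9 - 15 = 324 - 24 ≡ 1; y = λ·(9 - 1) - 3 ≡ 3. → (1, 3)
4P: (1, 3) + (15, 19). λ = (19 - 3)/(15 - 1) ≡ 16/14 mod 23. 14⁻¹ ≡ 5 (mod 23) since 14·5 = 70 ≡ 1, so λ ≡ 11.
  x = λ² - 1 - 15 = 121 - 16 ≡ 13; y = λ·(1 - 13) - 3 ≡ 3. → (13, 3)
5P: (13, 3) + (15, 19). λ = (19 - 3)/(15 - 13) ≡ 16/2 mod 23. 2⁻¹ ≡ 12 (mod 23) since 2·12 = 24 ≡ 1, so λ ≡ 8.
  x = λ² - 13 - 15 = 64 - 28 ≡ 13; y = λ·(13 - 13) - 3 ≡ 20. → (13, 20)
6P: (13, 20) + (15, 19). λ = (19 - 20)/(15 - 13) ≡ 22/2 mod 23. 2⁻¹ ≡ 12 (mod 23), so λ ≡ 11.
  x = λ² - 13 - 15 = 121 - 28 ≡ 1; y = λ·(13 - 1) - 20 ≡ 20. → (1, 20)
7P: (1, 20) + (15, 19). λ = (19 - 20)/(15 - 1) ≡ 22/14 mod 23. 14⁻¹ ≡ 5 (mod 23), so λ ≡ 18.
  x = λ² - 1 - 15 = 324 - 16 ≡ 9; y = λ·(1 - 9) - 20 ≡ 20. → (9, 20)
8P: (9, 20) + (15, 19). λ = (19 - 20)/(15 - 9) ≡ 22/6 mod 23. 6⁻¹ ≡ 4 (mod 23), so λ ≡ 19.
  x = λ² - 9 - 15 = 361 - 24 ≡ 15; y = λ·(9 - 15) - 20 ≡ 4. → (15, 4)
9P: (15, 4) + (15, 19): same x and y₁ ≡ -y₂, so the sum is 𝒪.
9P = 𝒪, so the order is 9.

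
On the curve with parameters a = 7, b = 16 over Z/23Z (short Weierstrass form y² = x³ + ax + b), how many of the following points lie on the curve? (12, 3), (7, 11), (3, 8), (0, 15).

(12, 3): 3² ≡ 9, rhs ≡ 11 → off.
(7, 11): 11² ≡ 6, rhs ≡ 17 → off.
(3, 8): 8² ≡ 18, rhs ≡ 18 → on.
(0, 15): 15² ≡ 18, rhs ≡ 16 → off.

1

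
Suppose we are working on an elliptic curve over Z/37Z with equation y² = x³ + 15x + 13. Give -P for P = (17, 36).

-(17, 36) = (17, -36 mod 37) = (17, 1).

(17, 1)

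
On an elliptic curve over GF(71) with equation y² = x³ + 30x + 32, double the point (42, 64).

tangent at (42, 64): λ = (3·42² + 30)/(2·64) ≡ 68/57. 57⁻¹ ≡ 5 (mod 71), so λ ≡ 68·5 ≡ 56.
  x = λ² - 42 - 42 = 3136 - 84 ≡ 70; y = λ·(42 - 70) - 64 ≡ 1. → (70, 1)

(70, 1)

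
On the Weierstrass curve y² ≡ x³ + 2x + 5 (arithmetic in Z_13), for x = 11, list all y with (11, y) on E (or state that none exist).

none

x³ + 2x + 5 = 1358 ≡ 6 (mod 13).
6 is a non-residue mod 13; no y exists.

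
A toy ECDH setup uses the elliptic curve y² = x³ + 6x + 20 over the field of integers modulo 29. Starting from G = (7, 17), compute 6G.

Repeated addition: build up to 6G.
2G: tangent at (7, 17): λ = (3·7² + 6)/(2·17) ≡ 8/5. 5⁻¹ ≡ 6 (mod 29), so λ ≡ 8·6 ≡ 19.
  x = λ² - 7 - 7 = 361 - 14 ≡ 28; y = λ·(7 - 28) - 17 ≡ 19. → (28, 19)
3G: (28, 19) + (7, 17). λ = (17 - 19)/(7 - 28) ≡ 27/8 mod 29. 8⁻¹ ≡ 11 (mod 29), so λ ≡ 7.
  x = λ² - 28 - 7 = 49 - 35 ≡ 14; y = λ·(28 - 14) - 19 ≡ 21. → (14, 21)
4G: (14, 21) + (7, 17). λ = (17 - 21)/(7 - 14) ≡ 25/22 mod 29. 22⁻¹ ≡ 4 (mod 29) since 22·4 = 88 ≡ 1, so λ ≡ 13.
  x = λ² - 14 - 7 = 169 - 21 ≡ 3; y = λ·(14 - 3) - 21 ≡ 6. → (3, 6)
5G: (3, 6) + (7, 17). λ = (17 - 6)/(7 - 3) ≡ 11/4 mod 29. 4⁻¹ ≡ 22 (mod 29) since 4·22 = 88 ≡ 1, so λ ≡ 10.
  x = λ² - 3 - 7 = 100 - 10 ≡ 3; y = λ·(3 - 3) - 6 ≡ 23. → (3, 23)
6G: (3, 23) + (7, 17). λ = (17 - 23)/(7 - 3) ≡ 23/4 mod 29. 4⁻¹ ≡ 22 (mod 29), so λ ≡ 13.
  x = λ² - 3 - 7 = 169 - 10 ≡ 14; y = λ·(3 - 14) - 23 ≡ 8. → (14, 8)

(14, 8)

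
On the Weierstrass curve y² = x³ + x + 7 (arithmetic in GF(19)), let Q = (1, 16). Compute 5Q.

(17, 15)

Double-and-add on 5 = (101)₂. Start with Q = (1, 16) for the leading 1-bit.
double: tangent at (1, 16): λ = (3·1² + 1)/(2·16) ≡ 4/13. 13⁻¹ ≡ 3 (mod 19), so λ ≡ 4·3 ≡ 12.
  x = λ² - 1 - 1 = 144 - 2 ≡ 9; y = λ·(1 - 9) - 16 ≡ 2. → (9, 2)
double: tangent at (9, 2): λ = (3·9² + 1)/(2·2) ≡ 16/4. 4⁻¹ ≡ 5 (mod 19), so λ ≡ 16·5 ≡ 4.
  x = λ² - 9 - 9 = 16 - 18 ≡ 17; y = λ·(9 - 17) - 2 ≡ 4. → (17, 4)
add Q: (17, 4) + (1, 16). λ = (16 - 4)/(1 - 17) ≡ 12/3 mod 19. 3⁻¹ ≡ 13 (mod 19), so λ ≡ 4.
  x = λ² - 17 - 1 = 16 - 18 ≡ 17; y = λ·(17 - 17) - 4 ≡ 15. → (17, 15)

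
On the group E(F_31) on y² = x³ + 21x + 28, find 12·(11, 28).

Write Q = (11, 28).
Repeated addition: build up to 12Q.
2Q: tangent at (11, 28): λ = (3·11² + 21)/(2·28) ≡ 12/25. 25⁻¹ ≡ 5 (mod 31), so λ ≡ 12·5 ≡ 29.
  x = λ² - 11 - 11 = 841 - 22 ≡ 13; y = λ·(11 - 13) - 28 ≡ 7. → (13, 7)
3Q: (13, 7) + (11, 28). λ = (28 - 7)/(11 - 13) ≡ 21/29 mod 31. 29⁻¹ ≡ 15 (mod 31) since 29·15 = 435 ≡ 1, so λ ≡ 5.
  x = λ² - 13 - 11 = 25 - 24 ≡ 1; y = λ·(13 - 1) - 7 ≡ 22. → (1, 22)
4Q: (1, 22) + (11, 28). λ = (28 - 22)/(11 - 1) ≡ 6/10 mod 31. 10⁻¹ ≡ 28 (mod 31), so λ ≡ 13.
  x = λ² - 1 - 11 = 169 - 12 ≡ 2; y = λ·(1 - 2) - 22 ≡ 27. → (2, 27)
5Q: (2, 27) + (11, 28). λ = (28 - 27)/(11 - 2) ≡ 1/9 mod 31. 9⁻¹ ≡ 7 (mod 31), so λ ≡ 7.
  x = λ² - 2 - 11 = 49 - 13 ≡ 5; y = λ·(2 - 5) - 27 ≡ 14. → (5, 14)
6Q: (5, 14) + (11, 28). λ = (28 - 14)/(11 - 5) ≡ 14/6 mod 31. 6⁻¹ ≡ 26 (mod 31), so λ ≡ 23.
  x = λ² - 5 - 11 = 529 - 16 ≡ 17; y = λ·(5 - 17) - 14 ≡ 20. → (17, 20)
7Q: (17, 20) + (11, 28). λ = (28 - 20)/(11 - 17) ≡ 8/25 mod 31. 25⁻¹ ≡ 5 (mod 31), so λ ≡ 9.
  x = λ² - 17 - 11 = 81 - 28 ≡ 22; y = λ·(17 - 22) - 20 ≡ 28. → (22, 28)
8Q: (22, 28) + (11, 28). λ = (28 - 28)/(11 - 22) ≡ 0/20 mod 31. 20⁻¹ ≡ 14 (mod 31), so λ ≡ 0.
  x = λ² - 22 - 11 = 0 - 33 ≡ 29; y = λ·(22 - 29) - 28 ≡ 3. → (29, 3)
9Q: (29, 3) + (11, 28). λ = (28 - 3)/(11 - 29) ≡ 25/13 mod 31. 13⁻¹ ≡ 12 (mod 31), so λ ≡ 21.
  x = λ² - 29 - 11 = 441 - 40 ≡ 29; y = λ·(29 - 29) - 3 ≡ 28. → (29, 28)
10Q: (29, 28) + (11, 28). λ = (28 - 28)/(11 - 29) ≡ 0/13 mod 31. 13⁻¹ ≡ 12 (mod 31), so λ ≡ 0.
  x = λ² - 29 - 11 = 0 - 40 ≡ 22; y = λ·(29 - 22) - 28 ≡ 3. → (22, 3)
11Q: (22, 3) + (11, 28). λ = (28 - 3)/(11 - 22) ≡ 25/20 mod 31. 20⁻¹ ≡ 14 (mod 31), so λ ≡ 9.
  x = λ² - 22 - 11 = 81 - 33 ≡ 17; y = λ·(22 - 17) - 3 ≡ 11. → (17, 11)
12Q: (17, 11) + (11, 28). λ = (28 - 11)/(11 - 17) ≡ 17/25 mod 31. 25⁻¹ ≡ 5 (mod 31), so λ ≡ 23.
  x = λ² - 17 - 11 = 529 - 28 ≡ 5; y = λ·(17 - 5) - 11 ≡ 17. → (5, 17)

(5, 17)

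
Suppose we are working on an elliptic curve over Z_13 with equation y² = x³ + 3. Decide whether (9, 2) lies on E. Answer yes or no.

y² = 2² ≡ 4; x³ + 0x + 3 = 732 ≡ 4 (mod 13). 4 = 4.

yes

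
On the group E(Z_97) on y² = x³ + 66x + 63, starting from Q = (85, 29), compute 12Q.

(25, 84)

Double-and-add on 12 = (1100)₂. Start with Q = (85, 29) for the leading 1-bit.
double: tangent at (85, 29): λ = (3·85² + 66)/(2·29) ≡ 13/58. 58⁻¹ ≡ 92 (mod 97) since 58·92 = 5336 ≡ 1, so λ ≡ 13·92 ≡ 32.
  x = λ² - 85 - 85 = 1024 - 170 ≡ 78; y = λ·(85 - 78) - 29 ≡ 1. → (78, 1)
add Q: (78, 1) + (85, 29). λ = (29 - 1)/(85 - 78) ≡ 28/7 mod 97. 7⁻¹ ≡ 14 (mod 97) since 7·14 = 98 ≡ 1, so λ ≡ 4.
  x = λ² - 78 - 85 = 16 - 163 ≡ 47; y = λ·(78 - 47) - 1 ≡ 26. → (47, 26)
double: tangent at (47, 26): λ = (3·47² + 66)/(2·26) ≡ 0/52. 52⁻¹ ≡ 28 (mod 97), so λ ≡ 0·28 ≡ 0.
  x = λ² - 47 - 47 = 0 - 94 ≡ 3; y = λ·(47 - 3) - 26 ≡ 71. → (3, 71)
double: tangent at (3, 71): λ = (3·3² + 66)/(2·71) ≡ 93/45. 45⁻¹ ≡ 69 (mod 97), so λ ≡ 93·69 ≡ 15.
  x = λ² - 3 - 3 = 225 - 6 ≡ 25; y = λ·(3 - 25) - 71 ≡ 84. → (25, 84)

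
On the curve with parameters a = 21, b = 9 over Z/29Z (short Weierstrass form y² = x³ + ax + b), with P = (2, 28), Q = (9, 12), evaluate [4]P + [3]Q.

(25, 21)

First 4P:
Repeated addition: build up to 4P.
2P: tangent at (2, 28): λ = (3·2² + 21)/(2·28) ≡ 4/27. 27⁻¹ ≡ 14 (mod 29), so λ ≡ 4·14 ≡ 27.
  x = λ² - 2 - 2 = 729 - 4 ≡ 0; y = λ·(2 - 0) - 28 ≡ 26. → (0, 26)
3P: (0, 26) + (2, 28). λ = (28 - 26)/(2 - 0) ≡ 2/2 mod 29. 2⁻¹ ≡ 15 (mod 29), so λ ≡ 1.
  x = λ² - 0 - 2 = 1 - 2 ≡ 28; y = λ·(0 - 28) - 26 ≡ 4. → (28, 4)
4P: (28, 4) + (2, 28). λ = (28 - 4)/(2 - 28) ≡ 24/3 mod 29. 3⁻¹ ≡ 10 (mod 29), so λ ≡ 8.
  x = λ² - 28 - 2 = 64 - 30 ≡ 5; y = λ·(28 - 5) - 4 ≡ 6. → (5, 6)
4P = (5, 6).
Next 3Q:
Repeated addition: build up to 3Q.
2Q: tangent at (9, 12): λ = (3·9² + 21)/(2·12) ≡ 3/24. 24⁻¹ ≡ 23 (mod 29) since 24·23 = 552 ≡ 1, so λ ≡ 3·23 ≡ 11.
  x = λ² - 9 - 9 = 121 - 18 ≡ 16; y = λ·(9 - 16) - 12 ≡ 27. → (16, 27)
3Q: (16, 27) + (9, 12). λ = (12 - 27)/(9 - 16) ≡ 14/22 mod 29. 22⁻¹ ≡ 4 (mod 29), so λ ≡ 27.
  x = λ² - 16 - 9 = 729 - 25 ≡ 8; y = λ·(16 - 8) - 27 ≡ 15. → (8, 15)
3Q = (8, 15).
Finally 4P + 3Q:
(5, 6) + (8, 15). λ = (15 - 6)/(8 - 5) ≡ 9/3 mod 29. 3⁻¹ ≡ 10 (mod 29), so λ ≡ 3.
  x = λ² - 5 - 8 = 9 - 13 ≡ 25; y = λ·(5 - 25) - 6 ≡ 21. → (25, 21)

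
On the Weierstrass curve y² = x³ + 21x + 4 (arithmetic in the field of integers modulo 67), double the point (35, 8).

tangent at (35, 8): λ = (3·35² + 21)/(2·8) ≡ 11/16. 16⁻¹ ≡ 21 (mod 67) since 16·21 = 336 ≡ 1, so λ ≡ 11·21 ≡ 30.
  x = λ² - 35 - 35 = 900 - 70 ≡ 26; y = λ·(35 - 26) - 8 ≡ 61. → (26, 61)

(26, 61)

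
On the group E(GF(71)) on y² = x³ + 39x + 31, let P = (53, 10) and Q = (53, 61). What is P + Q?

O

The two points share x = 53 and their y-coordinates satisfy 10 + 61 ≡ 0 (mod 71), so they are inverses. Their sum is 𝒪.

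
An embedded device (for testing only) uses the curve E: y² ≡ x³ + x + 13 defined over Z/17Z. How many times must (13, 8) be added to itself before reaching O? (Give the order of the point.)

7

2P: tangent at (13, 8): λ = (3·13² + 1)/(2·8) ≡ 15/16. 16⁻¹ ≡ 16 (mod 17), so λ ≡ 15·16 ≡ 2.
  x = λ² - 13 - 13 = 4 - 26 ≡ 12; y = λ·(13 - 12) - 8 ≡ 11. → (12, 11)
3P: (12, 11) + (13, 8). λ = (8 - 11)/(13 - 12) ≡ 14/1 mod 17. 1⁻¹ ≡ 1 (mod 17) since 1·1 = 1 ≡ 1, so λ ≡ 14.
  x = λ² - 12 - 13 = 196 - 25 ≡ 1; y = λ·(12 - 1) - 11 ≡ 7. → (1, 7)
4P: (1, 7) + (13, 8). λ = (8 - 7)/(13 - 1) ≡ 1/12 mod 17. 12⁻¹ ≡ 10 (mod 17), so λ ≡ 10.
  x = λ² - 1 - 13 = 100 - 14 ≡ 1; y = λ·(1 - 1) - 7 ≡ 10. → (1, 10)
5P: (1, 10) + (13, 8). λ = (8 - 10)/(13 - 1) ≡ 15/12 mod 17. 12⁻¹ ≡ 10 (mod 17), so λ ≡ 14.
  x = λ² - 1 - 13 = 196 - 14 ≡ 12; y = λ·(1 - 12) - 10 ≡ 6. → (12, 6)
6P: (12, 6) + (13, 8). λ = (8 - 6)/(13 - 12) ≡ 2/1 mod 17. 1⁻¹ ≡ 1 (mod 17) since 1·1 = 1 ≡ 1, so λ ≡ 2.
  x = λ² - 12 - 13 = 4 - 25 ≡ 13; y = λ·(12 - 13) - 6 ≡ 9. → (13, 9)
7P: (13, 9) + (13, 8): same x and y₁ ≡ -y₂, so the sum is O.
7P = O, so the order is 7.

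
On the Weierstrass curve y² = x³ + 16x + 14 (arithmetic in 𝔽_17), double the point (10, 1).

(5, 7)

tangent at (10, 1): λ = (3·10² + 16)/(2·1) ≡ 10/2. 2⁻¹ ≡ 9 (mod 17) since 2·9 = 18 ≡ 1, so λ ≡ 10·9 ≡ 5.
  x = λ² - 10 - 10 = 25 - 20 ≡ 5; y = λ·(10 - 5) - 1 ≡ 7. → (5, 7)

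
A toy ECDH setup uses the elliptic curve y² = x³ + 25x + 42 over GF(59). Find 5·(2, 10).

(13, 26)

Write Q = (2, 10).
Double-and-add on 5 = (101)₂. Start with Q = (2, 10) for the leading 1-bit.
double: tangent at (2, 10): λ = (3·2² + 25)/(2·10) ≡ 37/20. 20⁻¹ ≡ 3 (mod 59), so λ ≡ 37·3 ≡ 52.
  x = λ² - 2 - 2 = 2704 - 4 ≡ 45; y = λ·(2 - 45) - 10 ≡ 55. → (45, 55)
double: tangent at (45, 55): λ = (3·45² + 25)/(2·55) ≡ 23/51. 51⁻¹ ≡ 22 (mod 59) since 51·22 = 1122 ≡ 1, so λ ≡ 23·22 ≡ 34.
  x = λ² - 45 - 45 = 1156 - 90 ≡ 4; y = λ·(45 - 4) - 55 ≡ 41. → (4, 41)
add Q: (4, 41) + (2, 10). λ = (10 - 41)/(2 - 4) ≡ 28/57 mod 59. 57⁻¹ ≡ 29 (mod 59) since 57·29 = 1653 ≡ 1, so λ ≡ 45.
  x = λ² - 4 - 2 = 2025 - 6 ≡ 13; y = λ·(4 - 13) - 41 ≡ 26. → (13, 26)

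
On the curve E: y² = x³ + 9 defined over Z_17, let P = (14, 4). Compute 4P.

(6, 15)

Repeated addition: build up to 4P.
2P: tangent at (14, 4): λ = (3·14² + 0)/(2·4) ≡ 10/8. 8⁻¹ ≡ 15 (mod 17) since 8·15 = 120 ≡ 1, so λ ≡ 10·15 ≡ 14.
  x = λ² - 14 - 14 = 196 - 28 ≡ 15; y = λ·(14 - 15) - 4 ≡ 16. → (15, 16)
3P: (15, 16) + (14, 4). λ = (4 - 16)/(14 - 15) ≡ 5/16 mod 17. 16⁻¹ ≡ 16 (mod 17), so λ ≡ 12.
  x = λ² - 15 - 14 = 144 - 29 ≡ 13; y = λ·(15 - 13) - 16 ≡ 8. → (13, 8)
4P: (13, 8) + (14, 4). λ = (4 - 8)/(14 - 13) ≡ 13/1 mod 17. 1⁻¹ ≡ 1 (mod 17), so λ ≡ 13.
  x = λ² - 13 - 14 = 169 - 27 ≡ 6; y = λ·(13 - 6) - 8 ≡ 15. → (6, 15)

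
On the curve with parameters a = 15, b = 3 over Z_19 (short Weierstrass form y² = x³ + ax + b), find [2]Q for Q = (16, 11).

(12, 7)

tangent at (16, 11): λ = (3·16² + 15)/(2·11) ≡ 4/3. 3⁻¹ ≡ 13 (mod 19), so λ ≡ 4·13 ≡ 14.
  x = λ² - 16 - 16 = 196 - 32 ≡ 12; y = λ·(16 - 12) - 11 ≡ 7. → (12, 7)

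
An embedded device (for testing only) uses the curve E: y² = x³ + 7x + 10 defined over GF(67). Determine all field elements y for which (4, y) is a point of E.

x³ + 7x + 10 = 102 ≡ 35 (mod 67).
Square roots of 35 mod 67: 13 and 54 (since 13² = 169 ≡ 35).

13, 54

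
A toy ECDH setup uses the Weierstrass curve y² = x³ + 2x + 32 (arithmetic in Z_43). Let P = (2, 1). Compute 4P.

Double-and-add on 4 = (100)₂. Start with P = (2, 1) for the leading 1-bit.
double: tangent at (2, 1): λ = (3·2² + 2)/(2·1) ≡ 14/2. 2⁻¹ ≡ 22 (mod 43) since 2·22 = 44 ≡ 1, so λ ≡ 14·22 ≡ 7.
  x = λ² - 2 - 2 = 49 - 4 ≡ 2; y = λ·(2 - 2) - 1 ≡ 42. → (2, 42)
double: tangent at (2, 42): λ = (3·2² + 2)/(2·42) ≡ 14/41. 41⁻¹ ≡ 21 (mod 43), so λ ≡ 14·21 ≡ 36.
  x = λ² - 2 - 2 = 1296 - 4 ≡ 2; y = λ·(2 - 2) - 42 ≡ 1. → (2, 1)

(2, 1)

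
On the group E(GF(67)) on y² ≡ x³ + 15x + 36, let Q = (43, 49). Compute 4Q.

(7, 45)

Double-and-add on 4 = (100)₂. Start with Q = (43, 49) for the leading 1-bit.
double: tangent at (43, 49): λ = (3·43² + 15)/(2·49) ≡ 1/31. 31⁻¹ ≡ 13 (mod 67) since 31·13 = 403 ≡ 1, so λ ≡ 1·13 ≡ 13.
  x = λ² - 43 - 43 = 169 - 86 ≡ 16; y = λ·(43 - 16) - 49 ≡ 34. → (16, 34)
double: tangent at (16, 34): λ = (3·16² + 15)/(2·34) ≡ 46/1. 1⁻¹ ≡ 1 (mod 67) since 1·1 = 1 ≡ 1, so λ ≡ 46·1 ≡ 46.
  x = λ² - 16 - 16 = 2116 - 32 ≡ 7; y = λ·(16 - 7) - 34 ≡ 45. → (7, 45)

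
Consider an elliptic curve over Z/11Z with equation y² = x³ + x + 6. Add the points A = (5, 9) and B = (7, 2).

(3, 6)

(5, 9) + (7, 2). λ = (2 - 9)/(7 - 5) ≡ 4/2 mod 11. 2⁻¹ ≡ 6 (mod 11), so λ ≡ 2.
  x = λ² - 5 - 7 = 4 - 12 ≡ 3; y = λ·(5 - 3) - 9 ≡ 6. → (3, 6)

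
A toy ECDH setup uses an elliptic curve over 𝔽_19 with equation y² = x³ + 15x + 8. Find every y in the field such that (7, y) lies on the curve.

0

x³ + 15x + 8 = 456 ≡ 0 (mod 19).
Only y = 0 satisfies y² ≡ 0.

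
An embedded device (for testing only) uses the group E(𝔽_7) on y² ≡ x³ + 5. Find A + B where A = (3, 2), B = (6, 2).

(3, 2) + (6, 2). λ = (2 - 2)/(6 - 3) ≡ 0/3 mod 7. 3⁻¹ ≡ 5 (mod 7), so λ ≡ 0.
  x = λ² - 3 - 6 = 0 - 9 ≡ 5; y = λ·(3 - 5) - 2 ≡ 5. → (5, 5)

(5, 5)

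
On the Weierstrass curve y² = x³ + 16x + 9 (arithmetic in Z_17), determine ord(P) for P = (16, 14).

8

2P: tangent at (16, 14): λ = (3·16² + 16)/(2·14) ≡ 2/11. 11⁻¹ ≡ 14 (mod 17) since 11·14 = 154 ≡ 1, so λ ≡ 2·14 ≡ 11.
  x = λ² - 16 - 16 = 121 - 32 ≡ 4; y = λ·(16 - 4) - 14 ≡ 16. → (4, 16)
3P: (4, 16) + (16, 14). λ = (14 - 16)/(16 - 4) ≡ 15/12 mod 17. 12⁻¹ ≡ 10 (mod 17), so λ ≡ 14.
  x = λ² - 4 - 16 = 196 - 20 ≡ 6; y = λ·(4 - 6) - 16 ≡ 7. → (6, 7)
4P: (6, 7) + (16, 14). λ = (14 - 7)/(16 - 6) ≡ 7/10 mod 17. 10⁻¹ ≡ 12 (mod 17), so λ ≡ 16.
  x = λ² - 6 - 16 = 256 - 22 ≡ 13; y = λ·(6 - 13) - 7 ≡ 0. → (13, 0)
5P: (13, 0) + (16, 14). λ = (14 - 0)/(16 - 13) ≡ 14/3 mod 17. 3⁻¹ ≡ 6 (mod 17) since 3·6 = 18 ≡ 1, so λ ≡ 16.
  x = λ² - 13 - 16 = 256 - 29 ≡ 6; y = λ·(13 - 6) - 0 ≡ 10. → (6, 10)
6P: (6, 10) + (16, 14). λ = (14 - 10)/(16 - 6) ≡ 4/10 mod 17. 10⁻¹ ≡ 12 (mod 17), so λ ≡ 14.
  x = λ² - 6 - 16 = 196 - 22 ≡ 4; y = λ·(6 - 4) - 10 ≡ 1. → (4, 1)
7P: (4, 1) + (16, 14). λ = (14 - 1)/(16 - 4) ≡ 13/12 mod 17. 12⁻¹ ≡ 10 (mod 17) since 12·10 = 120 ≡ 1, so λ ≡ 11.
  x = λ² - 4 - 16 = 121 - 20 ≡ 16; y = λ·(4 - 16) - 1 ≡ 3. → (16, 3)
8P: (16, 3) + (16, 14): same x and y₁ ≡ -y₂, so the sum is O.
8P = O, so the order is 8.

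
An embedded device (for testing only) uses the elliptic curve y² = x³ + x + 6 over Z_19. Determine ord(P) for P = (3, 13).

2P: tangent at (3, 13): λ = (3·3² + 1)/(2·13) ≡ 9/7. 7⁻¹ ≡ 11 (mod 19), so λ ≡ 9·11 ≡ 4.
  x = λ² - 3 - 3 = 16 - 6 ≡ 10; y = λ·(3 - 10) - 13 ≡ 16. → (10, 16)
3P: (10, 16) + (3, 13). λ = (13 - 16)/(3 - 10) ≡ 16/12 mod 19. 12⁻¹ ≡ 8 (mod 19), so λ ≡ 14.
  x = λ² - 10 - 3 = 196 - 13 ≡ 12; y = λ·(10 - 12) - 16 ≡ 13. → (12, 13)
4P: (12, 13) + (3, 13). λ = (13 - 13)/(3 - 12) ≡ 0/10 mod 19. 10⁻¹ ≡ 2 (mod 19), so λ ≡ 0.
  x = λ² - 12 - 3 = 0 - 15 ≡ 4; y = λ·(12 - 4) - 13 ≡ 6. → (4, 6)
5P: (4, 6) + (3, 13). λ = (13 - 6)/(3 - 4) ≡ 7/18 mod 19. 18⁻¹ ≡ 18 (mod 19) since 18·18 = 324 ≡ 1, so λ ≡ 12.
  x = λ² - 4 - 3 = 144 - 7 ≡ 4; y = λ·(4 - 4) - 6 ≡ 13. → (4, 13)
6P: (4, 13) + (3, 13). λ = (13 - 13)/(3 - 4) ≡ 0/18 mod 19. 18⁻¹ ≡ 18 (mod 19), so λ ≡ 0.
  x = λ² - 4 - 3 = 0 - 7 ≡ 12; y = λ·(4 - 12) - 13 ≡ 6. → (12, 6)
7P: (12, 6) + (3, 13). λ = (13 - 6)/(3 - 12) ≡ 7/10 mod 19. 10⁻¹ ≡ 2 (mod 19), so λ ≡ 14.
  x = λ² - 12 - 3 = 196 - 15 ≡ 10; y = λ·(12 - 10) - 6 ≡ 3. → (10, 3)
8P: (10, 3) + (3, 13). λ = (13 - 3)/(3 - 10) ≡ 10/12 mod 19. 12⁻¹ ≡ 8 (mod 19), so λ ≡ 4.
  x = λ² - 10 - 3 = 16 - 13 ≡ 3; y = λ·(10 - 3) - 3 ≡ 6. → (3, 6)
9P: (3, 6) + (3, 13): same x and y₁ ≡ -y₂, so the sum is ∞.
9P = ∞, so the order is 9.

9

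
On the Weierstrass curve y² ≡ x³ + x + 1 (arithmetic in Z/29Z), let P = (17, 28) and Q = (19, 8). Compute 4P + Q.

First 4P:
Repeated addition: build up to 4P.
2P: tangent at (17, 28): λ = (3·17² + 1)/(2·28) ≡ 27/27. 27⁻¹ ≡ 14 (mod 29) since 27·14 = 378 ≡ 1, so λ ≡ 27·14 ≡ 1.
  x = λ² - 17 - 17 = 1 - 34 ≡ 25; y = λ·(17 - 25) - 28 ≡ 22. → (25, 22)
3P: (25, 22) + (17, 28). λ = (28 - 22)/(17 - 25) ≡ 6/21 mod 29. 21⁻¹ ≡ 18 (mod 29) since 21·18 = 378 ≡ 1, so λ ≡ 21.
  x = λ² - 25 - 17 = 441 - 42 ≡ 22; y = λ·(25 - 22) - 22 ≡ 12. → (22, 12)
4P: (22, 12) + (17, 28). λ = (28 - 12)/(17 - 22) ≡ 16/24 mod 29. 24⁻¹ ≡ 23 (mod 29) since 24·23 = 552 ≡ 1, so λ ≡ 20.
  x = λ² - 22 - 17 = 400 - 39 ≡ 13; y = λ·(22 - 13) - 12 ≡ 23. → (13, 23)
4P = (13, 23).
Finally 4P + Q:
(13, 23) + (19, 8). λ = (8 - 23)/(19 - 13) ≡ 14/6 mod 29. 6⁻¹ ≡ 5 (mod 29) since 6·5 = 30 ≡ 1, so λ ≡ 12.
  x = λ² - 13 - 19 = 144 - 32 ≡ 25; y = λ·(13 - 25) - 23 ≡ 7. → (25, 7)

(25, 7)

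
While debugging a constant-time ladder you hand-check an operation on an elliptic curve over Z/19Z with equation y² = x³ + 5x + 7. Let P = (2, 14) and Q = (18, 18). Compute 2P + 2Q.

First 2P:
Repeated addition: build up to 2P.
2P: tangent at (2, 14): λ = (3·2² + 5)/(2·14) ≡ 17/9. 9⁻¹ ≡ 17 (mod 19), so λ ≡ 17·17 ≡ 4.
  x = λ² - 2 - 2 = 16 - 4 ≡ 12; y = λ·(2 - 12) - 14 ≡ 3. → (12, 3)
2P = (12, 3).
Next 2Q:
Repeated addition: build up to 2Q.
2Q: tangent at (18, 18): λ = (3·18² + 5)/(2·18) ≡ 8/17. 17⁻¹ ≡ 9 (mod 19), so λ ≡ 8·9 ≡ 15.
  x = λ² - 18 - 18 = 225 - 36 ≡ 18; y = λ·(18 - 18) - 18 ≡ 1. → (18, 1)
2Q = (18, 1).
Finally 2P + 2Q:
(12, 3) + (18, 1). λ = (1 - 3)/(18 - 12) ≡ 17/6 mod 19. 6⁻¹ ≡ 16 (mod 19), so λ ≡ 6.
  x = λ² - 12 - 18 = 36 - 30 ≡ 6; y = λ·(12 - 6) - 3 ≡ 14. → (6, 14)

(6, 14)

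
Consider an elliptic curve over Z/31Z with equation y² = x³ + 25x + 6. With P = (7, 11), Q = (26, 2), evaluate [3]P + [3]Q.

First 3P:
Repeated addition: build up to 3P.
2P: tangent at (7, 11): λ = (3·7² + 25)/(2·11) ≡ 17/22. 22⁻¹ ≡ 24 (mod 31) since 22·24 = 528 ≡ 1, so λ ≡ 17·24 ≡ 5.
  x = λ² - 7 - 7 = 25 - 14 ≡ 11; y = λ·(7 - 11) - 11 ≡ 0. → (11, 0)
3P: (11, 0) + (7, 11). λ = (11 - 0)/(7 - 11) ≡ 11/27 mod 31. 27⁻¹ ≡ 23 (mod 31), so λ ≡ 5.
  x = λ² - 11 - 7 = 25 - 18 ≡ 7; y = λ·(11 - 7) - 0 ≡ 20. → (7, 20)
3P = (7, 20).
Next 3Q:
Repeated addition: build up to 3Q.
2Q: tangent at (26, 2): λ = (3·26² + 25)/(2·2) ≡ 7/4. 4⁻¹ ≡ 8 (mod 31) since 4·8 = 32 ≡ 1, so λ ≡ 7·8 ≡ 25.
  x = λ² - 26 - 26 = 625 - 52 ≡ 15; y = λ·(26 - 15) - 2 ≡ 25. → (15, 25)
3Q: (15, 25) + (26, 2). λ = (2 - 25)/(26 - 15) ≡ 8/11 mod 31. 11⁻¹ ≡ 17 (mod 31) since 11·17 = 187 ≡ 1, so λ ≡ 12.
  x = λ² - 15 - 26 = 144 - 41 ≡ 10; y = λ·(15 - 10) - 25 ≡ 4. → (10, 4)
3Q = (10, 4).
Finally 3P + 3Q:
(7, 20) + (10, 4). λ = (4 - 20)/(10 - 7) ≡ 15/3 mod 31. 3⁻¹ ≡ 21 (mod 31), so λ ≡ 5.
  x = λ² - 7 - 10 = 25 - 17 ≡ 8; y = λ·(7 - 8) - 20 ≡ 6. → (8, 6)

(8, 6)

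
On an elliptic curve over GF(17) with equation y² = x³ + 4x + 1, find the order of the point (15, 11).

2P: tangent at (15, 11): λ = (3·15² + 4)/(2·11) ≡ 16/5. 5⁻¹ ≡ 7 (mod 17) since 5·7 = 35 ≡ 1, so λ ≡ 16·7 ≡ 10.
  x = λ² - 15 - 15 = 100 - 30 ≡ 2; y = λ·(15 - 2) - 11 ≡ 0. → (2, 0)
3P: (2, 0) + (15, 11). λ = (11 - 0)/(15 - 2) ≡ 11/13 mod 17. 13⁻¹ ≡ 4 (mod 17) since 13·4 = 52 ≡ 1, so λ ≡ 10.
  x = λ² - 2 - 15 = 100 - 17 ≡ 15; y = λ·(2 - 15) - 0 ≡ 6. → (15, 6)
4P: (15, 6) + (15, 11): same x and y₁ ≡ -y₂, so the sum is ∞.
4P = ∞, so the order is 4.

4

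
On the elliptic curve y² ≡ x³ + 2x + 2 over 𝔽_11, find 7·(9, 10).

(9, 10)

Write Q = (9, 10).
Repeated addition: build up to 7Q.
2Q: tangent at (9, 10): λ = (3·9² + 2)/(2·10) ≡ 3/9. 9⁻¹ ≡ 5 (mod 11), so λ ≡ 3·5 ≡ 4.
  x = λ² - 9 - 9 = 16 - 18 ≡ 9; y = λ·(9 - 9) - 10 ≡ 1. → (9, 1)
3Q: (9, 1) + (9, 10): same x and y₁ ≡ -y₂, so the sum is O.
4Q: O + (9, 10) = (9, 10) (identity).
5Q: tangent at (9, 10): λ = (3·9² + 2)/(2·10) ≡ 3/9. 9⁻¹ ≡ 5 (mod 11), so λ ≡ 3·5 ≡ 4.
  x = λ² - 9 - 9 = 16 - 18 ≡ 9; y = λ·(9 - 9) - 10 ≡ 1. → (9, 1)
6Q: (9, 1) + (9, 10): same x and y₁ ≡ -y₂, so the sum is O.
7Q: O + (9, 10) = (9, 10) (identity).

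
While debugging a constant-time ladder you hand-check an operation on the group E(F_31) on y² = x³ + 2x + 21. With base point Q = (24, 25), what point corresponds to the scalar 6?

O

Repeated addition: build up to 6Q.
2Q: tangent at (24, 25): λ = (3·24² + 2)/(2·25) ≡ 25/19. 19⁻¹ ≡ 18 (mod 31), so λ ≡ 25·18 ≡ 16.
  x = λ² - 24 - 24 = 256 - 48 ≡ 22; y = λ·(24 - 22) - 25 ≡ 7. → (22, 7)
3Q: (22, 7) + (24, 25). λ = (25 - 7)/(24 - 22) ≡ 18/2 mod 31. 2⁻¹ ≡ 16 (mod 31) since 2·16 = 32 ≡ 1, so λ ≡ 9.
  x = λ² - 22 - 24 = 81 - 46 ≡ 4; y = λ·(22 - 4) - 7 ≡ 0. → (4, 0)
4Q: (4, 0) + (24, 25). λ = (25 - 0)/(24 - 4) ≡ 25/20 mod 31. 20⁻¹ ≡ 14 (mod 31) since 20·14 = 280 ≡ 1, so λ ≡ 9.
  x = λ² - 4 - 24 = 81 - 28 ≡ 22; y = λ·(4 - 22) - 0 ≡ 24. → (22, 24)
5Q: (22, 24) + (24, 25). λ = (25 - 24)/(24 - 22) ≡ 1/2 mod 31. 2⁻¹ ≡ 16 (mod 31) since 2·16 = 32 ≡ 1, so λ ≡ 16.
  x = λ² - 22 - 24 = 256 - 46 ≡ 24; y = λ·(22 - 24) - 24 ≡ 6. → (24, 6)
6Q: (24, 6) + (24, 25): same x and y₁ ≡ -y₂, so the sum is ∞.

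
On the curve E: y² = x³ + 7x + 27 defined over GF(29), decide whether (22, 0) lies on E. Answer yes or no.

no

y² = 0² ≡ 0; x³ + 7x + 27 = 10829 ≡ 12 (mod 29). 0 ≠ 12.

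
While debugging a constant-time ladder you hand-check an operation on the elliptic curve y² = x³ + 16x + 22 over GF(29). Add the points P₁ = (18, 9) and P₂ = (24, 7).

(0, 14)

(18, 9) + (24, 7). λ = (7 - 9)/(24 - 18) ≡ 27/6 mod 29. 6⁻¹ ≡ 5 (mod 29) since 6·5 = 30 ≡ 1, so λ ≡ 19.
  x = λ² - 18 - 24 = 361 - 42 ≡ 0; y = λ·(18 - 0) - 9 ≡ 14. → (0, 14)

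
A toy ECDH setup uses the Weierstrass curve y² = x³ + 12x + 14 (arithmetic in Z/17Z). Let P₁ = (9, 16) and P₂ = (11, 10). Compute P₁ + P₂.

(6, 9)

(9, 16) + (11, 10). λ = (10 - 16)/(11 - 9) ≡ 11/2 mod 17. 2⁻¹ ≡ 9 (mod 17) since 2·9 = 18 ≡ 1, so λ ≡ 14.
  x = λ² - 9 - 11 = 196 - 20 ≡ 6; y = λ·(9 - 6) - 16 ≡ 9. → (6, 9)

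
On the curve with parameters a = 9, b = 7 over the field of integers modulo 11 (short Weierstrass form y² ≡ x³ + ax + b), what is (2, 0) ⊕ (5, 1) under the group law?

(2, 0) + (5, 1). λ = (1 - 0)/(5 - 2) ≡ 1/3 mod 11. 3⁻¹ ≡ 4 (mod 11), so λ ≡ 4.
  x = λ² - 2 - 5 = 16 - 7 ≡ 9; y = λ·(2 - 9) - 0 ≡ 5. → (9, 5)

(9, 5)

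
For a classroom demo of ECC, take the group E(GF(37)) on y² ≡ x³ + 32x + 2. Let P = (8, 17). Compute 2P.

(5, 18)

tangent at (8, 17): λ = (3·8² + 32)/(2·17) ≡ 2/34. 34⁻¹ ≡ 12 (mod 37), so λ ≡ 2·12 ≡ 24.
  x = λ² - 8 - 8 = 576 - 16 ≡ 5; y = λ·(8 - 5) - 17 ≡ 18. → (5, 18)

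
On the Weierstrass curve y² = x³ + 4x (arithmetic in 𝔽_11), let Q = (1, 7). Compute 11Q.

Double-and-add on 11 = (1011)₂. Start with Q = (1, 7) for the leading 1-bit.
double: tangent at (1, 7): λ = (3·1² + 4)/(2·7) ≡ 7/3. 3⁻¹ ≡ 4 (mod 11) since 3·4 = 12 ≡ 1, so λ ≡ 7·4 ≡ 6.
  x = λ² - 1 - 1 = 36 - 2 ≡ 1; y = λ·(1 - 1) - 7 ≡ 4. → (1, 4)
double: tangent at (1, 4): λ = (3·1² + 4)/(2·4) ≡ 7/8. 8⁻¹ ≡ 7 (mod 11) since 8·7 = 56 ≡ 1, so λ ≡ 7·7 ≡ 5.
  x = λ² - 1 - 1 = 25 - 2 ≡ 1; y = λ·(1 - 1) - 4 ≡ 7. → (1, 7)
add Q: tangent at (1, 7): λ = (3·1² + 4)/(2·7) ≡ 7/3. 3⁻¹ ≡ 4 (mod 11), so λ ≡ 7·4 ≡ 6.
  x = λ² - 1 - 1 = 36 - 2 ≡ 1; y = λ·(1 - 1) - 7 ≡ 4. → (1, 4)
double: tangent at (1, 4): λ = (3·1² + 4)/(2·4) ≡ 7/8. 8⁻¹ ≡ 7 (mod 11), so λ ≡ 7·7 ≡ 5.
  x = λ² - 1 - 1 = 25 - 2 ≡ 1; y = λ·(1 - 1) - 4 ≡ 7. → (1, 7)
add Q: tangent at (1, 7): λ = (3·1² + 4)/(2·7) ≡ 7/3. 3⁻¹ ≡ 4 (mod 11) since 3·4 = 12 ≡ 1, so λ ≡ 7·4 ≡ 6.
  x = λ² - 1 - 1 = 36 - 2 ≡ 1; y = λ·(1 - 1) - 7 ≡ 4. → (1, 4)

(1, 4)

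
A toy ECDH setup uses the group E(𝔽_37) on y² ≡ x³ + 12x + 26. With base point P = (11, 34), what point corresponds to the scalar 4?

(24, 2)

Double-and-add on 4 = (100)₂. Start with P = (11, 34) for the leading 1-bit.
double: tangent at (11, 34): λ = (3·11² + 12)/(2·34) ≡ 5/31. 31⁻¹ ≡ 6 (mod 37), so λ ≡ 5·6 ≡ 30.
  x = λ² - 11 - 11 = 900 - 22 ≡ 27; y = λ·(11 - 27) - 34 ≡ 4. → (27, 4)
double: tangent at (27, 4): λ = (3·27² + 12)/(2·4) ≡ 16/8. 8⁻¹ ≡ 14 (mod 37) since 8·14 = 112 ≡ 1, so λ ≡ 16·14 ≡ 2.
  x = λ² - 27 - 27 = 4 - 54 ≡ 24; y = λ·(27 - 24) - 4 ≡ 2. → (24, 2)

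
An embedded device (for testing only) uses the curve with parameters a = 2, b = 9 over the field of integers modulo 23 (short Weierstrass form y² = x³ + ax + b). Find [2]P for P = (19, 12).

tangent at (19, 12): λ = (3·19² + 2)/(2·12) ≡ 4/1. 1⁻¹ ≡ 1 (mod 23), so λ ≡ 4·1 ≡ 4.
  x = λ² - 19 - 19 = 16 - 38 ≡ 1; y = λ·(19 - 1) - 12 ≡ 14. → (1, 14)

(1, 14)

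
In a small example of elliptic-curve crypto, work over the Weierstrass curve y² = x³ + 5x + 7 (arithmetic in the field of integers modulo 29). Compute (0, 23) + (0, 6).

The two points share x = 0 and their y-coordinates satisfy 23 + 6 ≡ 0 (mod 29), so they are inverses. Their sum is ∞.

O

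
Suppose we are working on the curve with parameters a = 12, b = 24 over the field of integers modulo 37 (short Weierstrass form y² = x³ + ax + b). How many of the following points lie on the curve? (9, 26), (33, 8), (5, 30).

1

(9, 26): 26² ≡ 10, rhs ≡ 10 → on.
(33, 8): 8² ≡ 27, rhs ≡ 23 → off.
(5, 30): 30² ≡ 12, rhs ≡ 24 → off.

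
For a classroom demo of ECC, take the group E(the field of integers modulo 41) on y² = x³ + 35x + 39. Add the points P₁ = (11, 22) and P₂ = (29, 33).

(11, 22) + (29, 33). λ = (33 - 22)/(29 - 11) ≡ 11/18 mod 41. 18⁻¹ ≡ 16 (mod 41) since 18·16 = 288 ≡ 1, so λ ≡ 12.
  x = λ² - 11 - 29 = 144 - 40 ≡ 22; y = λ·(11 - 22) - 22 ≡ 10. → (22, 10)

(22, 10)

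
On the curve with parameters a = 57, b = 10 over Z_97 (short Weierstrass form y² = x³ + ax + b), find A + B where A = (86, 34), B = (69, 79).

(45, 80)

(86, 34) + (69, 79). λ = (79 - 34)/(69 - 86) ≡ 45/80 mod 97. 80⁻¹ ≡ 57 (mod 97), so λ ≡ 43.
  x = λ² - 86 - 69 = 1849 - 155 ≡ 45; y = λ·(86 - 45) - 34 ≡ 80. → (45, 80)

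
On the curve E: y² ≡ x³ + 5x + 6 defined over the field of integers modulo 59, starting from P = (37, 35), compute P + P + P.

(10, 17)

Repeated addition: build up to 3P.
2P: tangent at (37, 35): λ = (3·37² + 5)/(2·35) ≡ 41/11. 11⁻¹ ≡ 43 (mod 59) since 11·43 = 473 ≡ 1, so λ ≡ 41·43 ≡ 52.
  x = λ² - 37 - 37 = 2704 - 74 ≡ 34; y = λ·(37 - 34) - 35 ≡ 3. → (34, 3)
3P: (34, 3) + (37, 35). λ = (35 - 3)/(37 - 34) ≡ 32/3 mod 59. 3⁻¹ ≡ 20 (mod 59), so λ ≡ 50.
  x = λ² - 34 - 37 = 2500 - 71 ≡ 10; y = λ·(34 - 10) - 3 ≡ 17. → (10, 17)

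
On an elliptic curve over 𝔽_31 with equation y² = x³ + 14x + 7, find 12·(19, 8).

Write G = (19, 8).
Double-and-add on 12 = (1100)₂. Start with G = (19, 8) for the leading 1-bit.
double: tangent at (19, 8): λ = (3·19² + 14)/(2·8) ≡ 12/16. 16⁻¹ ≡ 2 (mod 31), so λ ≡ 12·2 ≡ 24.
  x = λ² - 19 - 19 = 576 - 38 ≡ 11; y = λ·(19 - 11) - 8 ≡ 29. → (11, 29)
add G: (11, 29) + (19, 8). λ = (8 - 29)/(19 - 11) ≡ 10/8 mod 31. 8⁻¹ ≡ 4 (mod 31), so λ ≡ 9.
  x = λ² - 11 - 19 = 81 - 30 ≡ 20; y = λ·(11 - 20) - 29 ≡ 14. → (20, 14)
double: tangent at (20, 14): λ = (3·20² + 14)/(2·14) ≡ 5/28. 28⁻¹ ≡ 10 (mod 31), so λ ≡ 5·10 ≡ 19.
  x = λ² - 20 - 20 = 361 - 40 ≡ 11; y = λ·(20 - 11) - 14 ≡ 2. → (11, 2)
double: tangent at (11, 2): λ = (3·11² + 14)/(2·2) ≡ 5/4. 4⁻¹ ≡ 8 (mod 31) since 4·8 = 32 ≡ 1, so λ ≡ 5·8 ≡ 9.
  x = λ² - 11 - 11 = 81 - 22 ≡ 28; y = λ·(11 - 28) - 2 ≡ 0. → (28, 0)

(28, 0)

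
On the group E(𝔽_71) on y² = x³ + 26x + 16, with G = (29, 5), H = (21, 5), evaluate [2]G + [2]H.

First 2G:
Repeated addition: build up to 2G.
2G: tangent at (29, 5): λ = (3·29² + 26)/(2·5) ≡ 64/10. 10⁻¹ ≡ 64 (mod 71), so λ ≡ 64·64 ≡ 49.
  x = λ² - 29 - 29 = 2401 - 58 ≡ 0; y = λ·(29 - 0) - 5 ≡ 67. → (0, 67)
2G = (0, 67).
Next 2H:
Repeated addition: build up to 2H.
2H: tangent at (21, 5): λ = (3·21² + 26)/(2·5) ≡ 0/10. 10⁻¹ ≡ 64 (mod 71), so λ ≡ 0·64 ≡ 0.
  x = λ² - 21 - 21 = 0 - 42 ≡ 29; y = λ·(21 - 29) - 5 ≡ 66. → (29, 66)
2H = (29, 66).
Finally 2G + 2H:
(0, 67) + (29, 66). λ = (66 - 67)/(29 - 0) ≡ 70/29 mod 71. 29⁻¹ ≡ 49 (mod 71) since 29·49 = 1421 ≡ 1, so λ ≡ 22.
  x = λ² - 0 - 29 = 484 - 29 ≡ 29; y = λ·(0 - 29) - 67 ≡ 5. → (29, 5)

(29, 5)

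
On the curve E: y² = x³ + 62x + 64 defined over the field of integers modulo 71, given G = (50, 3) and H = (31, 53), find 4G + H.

(67, 65)

First 4G:
Repeated addition: build up to 4G.
2G: tangent at (50, 3): λ = (3·50² + 62)/(2·3) ≡ 36/6. 6⁻¹ ≡ 12 (mod 71) since 6·12 = 72 ≡ 1, so λ ≡ 36·12 ≡ 6.
  x = λ² - 50 - 50 = 36 - 100 ≡ 7; y = λ·(50 - 7) - 3 ≡ 42. → (7, 42)
3G: (7, 42) + (50, 3). λ = (3 - 42)/(50 - 7) ≡ 32/43 mod 71. 43⁻¹ ≡ 38 (mod 71) since 43·38 = 1634 ≡ 1, so λ ≡ 9.
  x = λ² - 7 - 50 = 81 - 57 ≡ 24; y = λ·(7 - 24) - 42 ≡ 18. → (24, 18)
4G: (24, 18) + (50, 3). λ = (3 - 18)/(50 - 24) ≡ 56/26 mod 71. 26⁻¹ ≡ 41 (mod 71), so λ ≡ 24.
  x = λ² - 24 - 50 = 576 - 74 ≡ 5; y = λ·(24 - 5) - 18 ≡ 12. → (5, 12)
4G = (5, 12).
Finally 4G + H:
(5, 12) + (31, 53). λ = (53 - 12)/(31 - 5) ≡ 41/26 mod 71. 26⁻¹ ≡ 41 (mod 71), so λ ≡ 48.
  x = λ² - 5 - 31 = 2304 - 36 ≡ 67; y = λ·(5 - 67) - 12 ≡ 65. → (67, 65)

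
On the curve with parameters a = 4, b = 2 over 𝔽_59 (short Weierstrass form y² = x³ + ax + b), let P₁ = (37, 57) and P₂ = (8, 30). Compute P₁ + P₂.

(37, 57) + (8, 30). λ = (30 - 57)/(8 - 37) ≡ 32/30 mod 59. 30⁻¹ ≡ 2 (mod 59), so λ ≡ 5.
  x = λ² - 37 - 8 = 25 - 45 ≡ 39; y = λ·(37 - 39) - 57 ≡ 51. → (39, 51)

(39, 51)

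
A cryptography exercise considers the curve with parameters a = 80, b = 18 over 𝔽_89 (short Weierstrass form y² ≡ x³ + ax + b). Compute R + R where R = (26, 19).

(5, 3)

tangent at (26, 19): λ = (3·26² + 80)/(2·19) ≡ 61/38. 38⁻¹ ≡ 82 (mod 89) since 38·82 = 3116 ≡ 1, so λ ≡ 61·82 ≡ 18.
  x = λ² - 26 - 26 = 324 - 52 ≡ 5; y = λ·(26 - 5) - 19 ≡ 3. → (5, 3)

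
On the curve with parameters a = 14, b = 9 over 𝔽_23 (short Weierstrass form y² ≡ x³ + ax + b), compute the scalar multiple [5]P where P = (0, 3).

Repeated addition: build up to 5P.
2P: tangent at (0, 3): λ = (3·0² + 14)/(2·3) ≡ 14/6. 6⁻¹ ≡ 4 (mod 23) since 6·4 = 24 ≡ 1, so λ ≡ 14·4 ≡ 10.
  x = λ² - 0 - 0 = 100 - 0 ≡ 8; y = λ·(0 - 8) - 3 ≡ 9. → (8, 9)
3P: (8, 9) + (0, 3). λ = (3 - 9)/(0 - 8) ≡ 17/15 mod 23. 15⁻¹ ≡ 20 (mod 23), so λ ≡ 18.
  x = λ² - 8 - 0 = 324 - 8 ≡ 17; y = λ·(8 - 17) - 9 ≡ 13. → (17, 13)
4P: (17, 13) + (0, 3). λ = (3 - 13)/(0 - 17) ≡ 13/6 mod 23. 6⁻¹ ≡ 4 (mod 23), so λ ≡ 6.
  x = λ² - 17 - 0 = 36 - 17 ≡ 19; y = λ·(17 - 19) - 13 ≡ 21. → (19, 21)
5P: (19, 21) + (0, 3). λ = (3 - 21)/(0 - 19) ≡ 5/4 mod 23. 4⁻¹ ≡ 6 (mod 23) since 4·6 = 24 ≡ 1, so λ ≡ 7.
  x = λ² - 19 - 0 = 49 - 19 ≡ 7; y = λ·(19 - 7) - 21 ≡ 17. → (7, 17)

(7, 17)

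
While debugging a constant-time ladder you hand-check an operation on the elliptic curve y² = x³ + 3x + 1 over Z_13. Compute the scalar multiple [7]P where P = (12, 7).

Repeated addition: build up to 7P.
2P: tangent at (12, 7): λ = (3·12² + 3)/(2·7) ≡ 6/1. 1⁻¹ ≡ 1 (mod 13), so λ ≡ 6·1 ≡ 6.
  x = λ² - 12 - 12 = 36 - 24 ≡ 12; y = λ·(12 - 12) - 7 ≡ 6. → (12, 6)
3P: (12, 6) + (12, 7): same x and y₁ ≡ -y₂, so the sum is 𝒪.
4P: 𝒪 + (12, 7) = (12, 7) (identity).
5P: tangent at (12, 7): λ = (3·12² + 3)/(2·7) ≡ 6/1. 1⁻¹ ≡ 1 (mod 13), so λ ≡ 6·1 ≡ 6.
  x = λ² - 12 - 12 = 36 - 24 ≡ 12; y = λ·(12 - 12) - 7 ≡ 6. → (12, 6)
6P: (12, 6) + (12, 7): same x and y₁ ≡ -y₂, so the sum is 𝒪.
7P: 𝒪 + (12, 7) = (12, 7) (identity).

(12, 7)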